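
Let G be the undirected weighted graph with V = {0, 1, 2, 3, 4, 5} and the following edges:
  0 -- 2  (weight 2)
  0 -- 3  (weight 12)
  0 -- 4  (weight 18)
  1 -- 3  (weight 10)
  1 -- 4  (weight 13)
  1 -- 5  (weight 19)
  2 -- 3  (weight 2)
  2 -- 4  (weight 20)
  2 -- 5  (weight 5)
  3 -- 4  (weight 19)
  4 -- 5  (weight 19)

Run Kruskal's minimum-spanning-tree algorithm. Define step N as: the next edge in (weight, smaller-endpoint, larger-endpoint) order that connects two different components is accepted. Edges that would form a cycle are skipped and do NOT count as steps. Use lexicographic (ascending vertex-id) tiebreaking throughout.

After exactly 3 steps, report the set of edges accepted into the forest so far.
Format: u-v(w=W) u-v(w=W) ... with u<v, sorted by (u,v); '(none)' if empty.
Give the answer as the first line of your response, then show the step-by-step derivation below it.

0-2(w=2) 2-3(w=2) 2-5(w=5)

step 1: add edge 0-2 (w=2); MST = {0-2(w=2)}
step 2: add edge 2-3 (w=2); MST = {0-2(w=2) 2-3(w=2)}
step 3: add edge 2-5 (w=5); MST = {0-2(w=2) 2-3(w=2) 2-5(w=5)}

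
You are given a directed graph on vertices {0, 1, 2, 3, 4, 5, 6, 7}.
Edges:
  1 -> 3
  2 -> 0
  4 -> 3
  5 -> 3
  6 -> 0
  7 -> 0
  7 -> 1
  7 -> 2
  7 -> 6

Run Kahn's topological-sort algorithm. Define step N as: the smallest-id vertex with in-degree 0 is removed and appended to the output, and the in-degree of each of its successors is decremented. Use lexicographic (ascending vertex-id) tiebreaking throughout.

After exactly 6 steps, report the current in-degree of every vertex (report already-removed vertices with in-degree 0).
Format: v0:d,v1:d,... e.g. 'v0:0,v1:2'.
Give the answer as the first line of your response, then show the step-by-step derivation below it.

v0:1,v1:0,v2:0,v3:0,v4:0,v5:0,v6:0,v7:0

step 1: output 4; order=[4]; indeg=(3,1,1,2,0,0,1,0)
step 2: output 5; order=[4,5]; indeg=(3,1,1,1,0,0,1,0)
step 3: output 7; order=[4,5,7]; indeg=(2,0,0,1,0,0,0,0)
step 4: output 1; order=[4,5,7,1]; indeg=(2,0,0,0,0,0,0,0)
step 5: output 2; order=[4,5,7,1,2]; indeg=(1,0,0,0,0,0,0,0)
step 6: output 3; order=[4,5,7,1,2,3]; indeg=(1,0,0,0,0,0,0,0)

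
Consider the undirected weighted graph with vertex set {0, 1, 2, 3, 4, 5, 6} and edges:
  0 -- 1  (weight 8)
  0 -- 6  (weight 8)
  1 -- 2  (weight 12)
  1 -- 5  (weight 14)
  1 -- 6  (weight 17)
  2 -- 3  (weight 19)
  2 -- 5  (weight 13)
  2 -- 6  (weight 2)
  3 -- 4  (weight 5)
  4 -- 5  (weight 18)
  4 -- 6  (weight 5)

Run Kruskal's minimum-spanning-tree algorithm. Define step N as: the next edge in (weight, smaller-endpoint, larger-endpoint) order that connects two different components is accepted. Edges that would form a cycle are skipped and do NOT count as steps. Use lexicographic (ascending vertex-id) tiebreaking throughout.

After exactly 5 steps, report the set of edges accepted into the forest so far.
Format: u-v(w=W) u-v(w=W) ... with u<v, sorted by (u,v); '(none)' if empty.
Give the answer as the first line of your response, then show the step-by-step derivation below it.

0-1(w=8) 0-6(w=8) 2-6(w=2) 3-4(w=5) 4-6(w=5)

step 1: add edge 2-6 (w=2); MST = {2-6(w=2)}
step 2: add edge 3-4 (w=5); MST = {2-6(w=2) 3-4(w=5)}
step 3: add edge 4-6 (w=5); MST = {2-6(w=2) 3-4(w=5) 4-6(w=5)}
step 4: add edge 0-1 (w=8); MST = {0-1(w=8) 2-6(w=2) 3-4(w=5) 4-6(w=5)}
step 5: add edge 0-6 (w=8); MST = {0-1(w=8) 0-6(w=8) 2-6(w=2) 3-4(w=5) 4-6(w=5)}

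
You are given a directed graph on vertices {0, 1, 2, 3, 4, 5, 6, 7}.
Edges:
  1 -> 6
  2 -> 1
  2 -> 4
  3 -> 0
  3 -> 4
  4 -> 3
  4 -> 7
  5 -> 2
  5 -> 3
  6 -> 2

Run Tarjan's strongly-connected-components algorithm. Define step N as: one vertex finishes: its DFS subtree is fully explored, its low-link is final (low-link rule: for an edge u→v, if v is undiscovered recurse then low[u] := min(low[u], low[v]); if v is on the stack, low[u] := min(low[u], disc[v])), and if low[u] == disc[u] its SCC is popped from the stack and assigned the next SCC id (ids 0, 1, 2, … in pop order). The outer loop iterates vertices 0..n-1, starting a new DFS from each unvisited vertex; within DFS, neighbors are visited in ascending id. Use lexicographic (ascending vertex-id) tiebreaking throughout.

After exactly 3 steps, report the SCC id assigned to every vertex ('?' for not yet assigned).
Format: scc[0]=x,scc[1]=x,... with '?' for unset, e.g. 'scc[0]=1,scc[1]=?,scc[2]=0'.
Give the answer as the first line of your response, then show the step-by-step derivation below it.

scc[0]=0,scc[1]=?,scc[2]=?,scc[3]=?,scc[4]=?,scc[5]=?,scc[6]=?,scc[7]=1

step 1: low=(low[0]=0,low[1]=?,low[2]=?,low[3]=?,low[4]=?,low[5]=?,low[6]=?,low[7]=?); scc=(scc[0]=0,scc[1]=?,scc[2]=?,scc[3]=?,scc[4]=?,scc[5]=?,scc[6]=?,scc[7]=?)
step 2: low=(low[0]=0,low[1]=1,low[2]=1,low[3]=4,low[4]=4,low[5]=?,low[6]=2,low[7]=?); scc=(scc[0]=0,scc[1]=?,scc[2]=?,scc[3]=?,scc[4]=?,scc[5]=?,scc[6]=?,scc[7]=?)
step 3: low=(low[0]=0,low[1]=1,low[2]=1,low[3]=4,low[4]=4,low[5]=?,low[6]=2,low[7]=6); scc=(scc[0]=0,scc[1]=?,scc[2]=?,scc[3]=?,scc[4]=?,scc[5]=?,scc[6]=?,scc[7]=1)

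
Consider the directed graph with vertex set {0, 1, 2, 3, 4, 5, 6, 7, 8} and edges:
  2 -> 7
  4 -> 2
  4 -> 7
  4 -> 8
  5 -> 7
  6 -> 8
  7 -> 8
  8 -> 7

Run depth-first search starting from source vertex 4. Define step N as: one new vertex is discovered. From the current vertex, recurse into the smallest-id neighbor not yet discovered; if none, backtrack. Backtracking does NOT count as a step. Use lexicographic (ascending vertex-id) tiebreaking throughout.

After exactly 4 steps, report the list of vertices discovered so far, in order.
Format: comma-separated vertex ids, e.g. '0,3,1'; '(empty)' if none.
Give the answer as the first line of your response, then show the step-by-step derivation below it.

4,2,7,8

step 1: discover 4; path=4; order=4
step 2: discover 2; path=4>2; order=4,2
step 3: discover 7; path=4>2>7; order=4,2,7
step 4: discover 8; path=4>2>7>8; order=4,2,7,8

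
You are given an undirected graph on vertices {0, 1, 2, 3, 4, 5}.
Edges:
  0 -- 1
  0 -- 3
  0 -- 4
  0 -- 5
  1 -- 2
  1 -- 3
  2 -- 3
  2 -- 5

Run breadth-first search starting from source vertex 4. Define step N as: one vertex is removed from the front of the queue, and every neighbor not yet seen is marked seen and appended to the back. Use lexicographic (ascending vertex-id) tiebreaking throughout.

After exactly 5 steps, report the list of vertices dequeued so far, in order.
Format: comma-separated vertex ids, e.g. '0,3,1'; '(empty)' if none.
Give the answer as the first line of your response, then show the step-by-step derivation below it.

4,0,1,3,5

step 1: dequeue 4; queue=[0]; order=4
step 2: dequeue 0; queue=[1,3,5]; order=4,0
step 3: dequeue 1; queue=[3,5,2]; order=4,0,1
step 4: dequeue 3; queue=[5,2]; order=4,0,1,3
step 5: dequeue 5; queue=[2]; order=4,0,1,3,5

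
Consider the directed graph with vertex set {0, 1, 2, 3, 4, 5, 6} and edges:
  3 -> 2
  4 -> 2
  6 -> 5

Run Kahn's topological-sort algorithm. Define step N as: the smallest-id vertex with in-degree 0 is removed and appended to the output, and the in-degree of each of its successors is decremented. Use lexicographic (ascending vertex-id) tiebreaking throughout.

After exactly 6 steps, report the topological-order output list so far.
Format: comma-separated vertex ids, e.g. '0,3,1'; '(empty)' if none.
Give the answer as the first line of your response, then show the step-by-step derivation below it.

0,1,3,4,2,6

step 1: output 0; order=[0]; indeg=(0,0,2,0,0,1,0)
step 2: output 1; order=[0,1]; indeg=(0,0,2,0,0,1,0)
step 3: output 3; order=[0,1,3]; indeg=(0,0,1,0,0,1,0)
step 4: output 4; order=[0,1,3,4]; indeg=(0,0,0,0,0,1,0)
step 5: output 2; order=[0,1,3,4,2]; indeg=(0,0,0,0,0,1,0)
step 6: output 6; order=[0,1,3,4,2,6]; indeg=(0,0,0,0,0,0,0)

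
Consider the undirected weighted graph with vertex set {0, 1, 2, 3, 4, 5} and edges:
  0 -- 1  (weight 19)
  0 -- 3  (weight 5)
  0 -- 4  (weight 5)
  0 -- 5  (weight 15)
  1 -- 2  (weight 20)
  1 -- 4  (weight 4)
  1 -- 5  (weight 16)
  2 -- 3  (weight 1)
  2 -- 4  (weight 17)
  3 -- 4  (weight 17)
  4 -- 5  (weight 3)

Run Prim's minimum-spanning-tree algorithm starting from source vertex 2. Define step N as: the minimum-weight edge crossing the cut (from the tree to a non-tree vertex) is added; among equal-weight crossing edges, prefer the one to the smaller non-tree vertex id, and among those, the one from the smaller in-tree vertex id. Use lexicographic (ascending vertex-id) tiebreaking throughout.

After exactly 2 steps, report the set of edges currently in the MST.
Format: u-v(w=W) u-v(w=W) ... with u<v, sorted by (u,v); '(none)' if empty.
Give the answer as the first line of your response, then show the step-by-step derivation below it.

0-3(w=5) 2-3(w=1)

step 1: add edge 2-3 (w=1); MST = {2-3(w=1)}
step 2: add edge 0-3 (w=5); MST = {0-3(w=5) 2-3(w=1)}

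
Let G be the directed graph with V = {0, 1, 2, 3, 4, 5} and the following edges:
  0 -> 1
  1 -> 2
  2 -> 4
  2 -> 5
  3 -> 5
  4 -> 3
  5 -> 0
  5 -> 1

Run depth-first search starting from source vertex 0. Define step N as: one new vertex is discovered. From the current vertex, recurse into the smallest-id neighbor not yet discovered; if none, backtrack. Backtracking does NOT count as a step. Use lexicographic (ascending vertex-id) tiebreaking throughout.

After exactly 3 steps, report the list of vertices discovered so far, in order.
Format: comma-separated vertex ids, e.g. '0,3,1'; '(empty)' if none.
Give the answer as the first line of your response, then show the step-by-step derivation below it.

0,1,2

step 1: discover 0; path=0; order=0
step 2: discover 1; path=0>1; order=0,1
step 3: discover 2; path=0>1>2; order=0,1,2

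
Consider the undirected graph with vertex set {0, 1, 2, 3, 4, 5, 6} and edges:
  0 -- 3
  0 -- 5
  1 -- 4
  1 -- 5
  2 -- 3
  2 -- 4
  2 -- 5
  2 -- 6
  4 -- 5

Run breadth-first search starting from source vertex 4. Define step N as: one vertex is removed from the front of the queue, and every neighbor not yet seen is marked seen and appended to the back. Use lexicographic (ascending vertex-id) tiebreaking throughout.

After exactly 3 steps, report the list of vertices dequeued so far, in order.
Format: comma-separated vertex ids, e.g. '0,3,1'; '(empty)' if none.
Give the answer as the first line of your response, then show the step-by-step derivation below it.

4,1,2

step 1: dequeue 4; queue=[1,2,5]; order=4
step 2: dequeue 1; queue=[2,5]; order=4,1
step 3: dequeue 2; queue=[5,3,6]; order=4,1,2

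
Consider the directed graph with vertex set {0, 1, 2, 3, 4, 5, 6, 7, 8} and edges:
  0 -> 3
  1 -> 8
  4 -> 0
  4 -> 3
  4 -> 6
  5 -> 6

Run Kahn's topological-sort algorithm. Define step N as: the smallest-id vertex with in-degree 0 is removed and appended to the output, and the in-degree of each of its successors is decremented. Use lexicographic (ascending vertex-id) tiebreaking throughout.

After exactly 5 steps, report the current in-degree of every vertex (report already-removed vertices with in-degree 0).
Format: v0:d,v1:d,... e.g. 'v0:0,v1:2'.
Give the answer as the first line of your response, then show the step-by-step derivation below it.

v0:0,v1:0,v2:0,v3:0,v4:0,v5:0,v6:1,v7:0,v8:0

step 1: output 1; order=[1]; indeg=(1,0,0,2,0,0,2,0,0)
step 2: output 2; order=[1,2]; indeg=(1,0,0,2,0,0,2,0,0)
step 3: output 4; order=[1,2,4]; indeg=(0,0,0,1,0,0,1,0,0)
step 4: output 0; order=[1,2,4,0]; indeg=(0,0,0,0,0,0,1,0,0)
step 5: output 3; order=[1,2,4,0,3]; indeg=(0,0,0,0,0,0,1,0,0)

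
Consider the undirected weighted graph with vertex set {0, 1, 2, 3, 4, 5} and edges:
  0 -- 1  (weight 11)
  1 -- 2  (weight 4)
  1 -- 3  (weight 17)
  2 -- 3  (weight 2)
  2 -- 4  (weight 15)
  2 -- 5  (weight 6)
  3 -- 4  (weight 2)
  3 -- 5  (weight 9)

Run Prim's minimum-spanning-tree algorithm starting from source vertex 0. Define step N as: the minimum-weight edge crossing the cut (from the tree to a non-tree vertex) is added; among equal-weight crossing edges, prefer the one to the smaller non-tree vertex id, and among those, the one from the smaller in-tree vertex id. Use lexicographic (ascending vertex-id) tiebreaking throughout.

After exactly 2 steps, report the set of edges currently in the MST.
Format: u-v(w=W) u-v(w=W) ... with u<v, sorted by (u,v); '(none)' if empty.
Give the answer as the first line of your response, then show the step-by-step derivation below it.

0-1(w=11) 1-2(w=4)

step 1: add edge 0-1 (w=11); MST = {0-1(w=11)}
step 2: add edge 1-2 (w=4); MST = {0-1(w=11) 1-2(w=4)}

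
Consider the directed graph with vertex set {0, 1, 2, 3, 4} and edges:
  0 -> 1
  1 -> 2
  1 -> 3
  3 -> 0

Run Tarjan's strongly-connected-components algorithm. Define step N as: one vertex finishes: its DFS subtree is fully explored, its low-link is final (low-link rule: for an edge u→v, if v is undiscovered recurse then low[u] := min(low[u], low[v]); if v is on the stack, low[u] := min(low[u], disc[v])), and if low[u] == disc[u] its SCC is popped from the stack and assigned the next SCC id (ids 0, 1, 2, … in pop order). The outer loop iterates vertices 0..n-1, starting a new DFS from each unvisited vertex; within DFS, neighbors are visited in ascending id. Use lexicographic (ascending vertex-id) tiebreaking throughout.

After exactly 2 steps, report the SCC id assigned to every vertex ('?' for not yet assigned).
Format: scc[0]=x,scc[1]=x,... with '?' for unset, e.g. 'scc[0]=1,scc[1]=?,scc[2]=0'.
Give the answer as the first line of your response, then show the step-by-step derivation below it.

scc[0]=?,scc[1]=?,scc[2]=0,scc[3]=?,scc[4]=?

step 1: low=(low[0]=0,low[1]=1,low[2]=2,low[3]=?,low[4]=?); scc=(scc[0]=?,scc[1]=?,scc[2]=0,scc[3]=?,scc[4]=?)
step 2: low=(low[0]=0,low[1]=1,low[2]=2,low[3]=0,low[4]=?); scc=(scc[0]=?,scc[1]=?,scc[2]=0,scc[3]=?,scc[4]=?)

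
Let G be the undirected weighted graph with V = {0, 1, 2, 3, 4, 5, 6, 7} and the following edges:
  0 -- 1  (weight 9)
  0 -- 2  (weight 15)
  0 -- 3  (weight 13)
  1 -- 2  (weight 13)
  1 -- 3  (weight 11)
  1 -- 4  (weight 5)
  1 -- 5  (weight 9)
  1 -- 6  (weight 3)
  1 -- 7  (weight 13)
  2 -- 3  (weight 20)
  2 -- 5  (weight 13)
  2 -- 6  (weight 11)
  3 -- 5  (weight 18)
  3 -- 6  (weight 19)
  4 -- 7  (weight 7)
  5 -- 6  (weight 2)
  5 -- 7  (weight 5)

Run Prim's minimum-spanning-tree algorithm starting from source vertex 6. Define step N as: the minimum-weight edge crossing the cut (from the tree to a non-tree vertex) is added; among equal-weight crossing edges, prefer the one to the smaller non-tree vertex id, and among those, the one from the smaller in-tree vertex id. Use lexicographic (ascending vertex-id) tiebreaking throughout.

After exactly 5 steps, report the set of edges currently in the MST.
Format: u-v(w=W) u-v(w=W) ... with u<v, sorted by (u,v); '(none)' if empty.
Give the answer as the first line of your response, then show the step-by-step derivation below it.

0-1(w=9) 1-4(w=5) 1-6(w=3) 5-6(w=2) 5-7(w=5)

step 1: add edge 5-6 (w=2); MST = {5-6(w=2)}
step 2: add edge 1-6 (w=3); MST = {1-6(w=3) 5-6(w=2)}
step 3: add edge 1-4 (w=5); MST = {1-4(w=5) 1-6(w=3) 5-6(w=2)}
step 4: add edge 5-7 (w=5); MST = {1-4(w=5) 1-6(w=3) 5-6(w=2) 5-7(w=5)}
step 5: add edge 0-1 (w=9); MST = {0-1(w=9) 1-4(w=5) 1-6(w=3) 5-6(w=2) 5-7(w=5)}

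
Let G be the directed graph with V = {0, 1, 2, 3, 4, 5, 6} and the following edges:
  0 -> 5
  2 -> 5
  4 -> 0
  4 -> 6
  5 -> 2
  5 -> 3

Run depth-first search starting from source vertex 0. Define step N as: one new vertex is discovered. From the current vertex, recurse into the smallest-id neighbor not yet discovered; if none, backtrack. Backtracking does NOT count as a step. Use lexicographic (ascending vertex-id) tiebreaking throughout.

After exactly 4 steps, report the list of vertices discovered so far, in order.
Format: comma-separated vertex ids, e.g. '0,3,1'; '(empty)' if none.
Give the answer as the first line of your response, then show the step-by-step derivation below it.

0,5,2,3

step 1: discover 0; path=0; order=0
step 2: discover 5; path=0>5; order=0,5
step 3: discover 2; path=0>5>2; order=0,5,2
step 4: discover 3; path=0>5>3; order=0,5,2,3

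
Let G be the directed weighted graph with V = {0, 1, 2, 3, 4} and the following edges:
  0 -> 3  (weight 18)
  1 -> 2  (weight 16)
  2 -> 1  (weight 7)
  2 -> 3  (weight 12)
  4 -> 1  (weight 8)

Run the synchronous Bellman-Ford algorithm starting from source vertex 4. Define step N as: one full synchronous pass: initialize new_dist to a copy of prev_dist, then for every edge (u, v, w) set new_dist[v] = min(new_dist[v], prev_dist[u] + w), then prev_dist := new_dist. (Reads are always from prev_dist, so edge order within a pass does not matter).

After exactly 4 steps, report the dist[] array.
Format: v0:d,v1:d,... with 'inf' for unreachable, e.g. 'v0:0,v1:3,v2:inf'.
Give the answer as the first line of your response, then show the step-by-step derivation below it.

v0:inf,v1:8,v2:24,v3:36,v4:0

step 1: dist = v0:inf,v1:8,v2:inf,v3:inf,v4:0
step 2: dist = v0:inf,v1:8,v2:24,v3:inf,v4:0
step 3: dist = v0:inf,v1:8,v2:24,v3:36,v4:0
step 4: dist = v0:inf,v1:8,v2:24,v3:36,v4:0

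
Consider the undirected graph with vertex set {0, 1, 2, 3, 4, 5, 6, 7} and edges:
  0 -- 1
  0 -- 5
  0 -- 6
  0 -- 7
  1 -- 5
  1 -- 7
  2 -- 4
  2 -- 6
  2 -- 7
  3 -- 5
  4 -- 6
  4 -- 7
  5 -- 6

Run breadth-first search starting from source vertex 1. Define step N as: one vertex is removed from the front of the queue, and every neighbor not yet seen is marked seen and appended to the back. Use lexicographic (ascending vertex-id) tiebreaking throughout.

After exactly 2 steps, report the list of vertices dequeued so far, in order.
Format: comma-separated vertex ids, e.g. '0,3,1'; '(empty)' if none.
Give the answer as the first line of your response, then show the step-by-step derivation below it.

1,0

step 1: dequeue 1; queue=[0,5,7]; order=1
step 2: dequeue 0; queue=[5,7,6]; order=1,0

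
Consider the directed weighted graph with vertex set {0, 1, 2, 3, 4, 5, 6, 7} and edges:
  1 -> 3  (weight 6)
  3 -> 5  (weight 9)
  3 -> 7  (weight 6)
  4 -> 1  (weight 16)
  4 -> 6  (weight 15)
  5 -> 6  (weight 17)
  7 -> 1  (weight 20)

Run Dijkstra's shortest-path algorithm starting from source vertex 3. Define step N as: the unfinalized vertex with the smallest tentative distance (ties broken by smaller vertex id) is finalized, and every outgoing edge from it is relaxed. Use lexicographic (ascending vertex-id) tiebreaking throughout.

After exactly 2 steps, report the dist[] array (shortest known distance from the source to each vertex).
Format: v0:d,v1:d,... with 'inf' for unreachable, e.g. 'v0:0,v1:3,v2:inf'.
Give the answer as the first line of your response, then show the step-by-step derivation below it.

v0:inf,v1:26,v2:inf,v3:0,v4:inf,v5:9,v6:inf,v7:6

step 1: dist = v0:inf,v1:inf,v2:inf,v3:0,v4:inf,v5:9,v6:inf,v7:6
step 2: dist = v0:inf,v1:26,v2:inf,v3:0,v4:inf,v5:9,v6:inf,v7:6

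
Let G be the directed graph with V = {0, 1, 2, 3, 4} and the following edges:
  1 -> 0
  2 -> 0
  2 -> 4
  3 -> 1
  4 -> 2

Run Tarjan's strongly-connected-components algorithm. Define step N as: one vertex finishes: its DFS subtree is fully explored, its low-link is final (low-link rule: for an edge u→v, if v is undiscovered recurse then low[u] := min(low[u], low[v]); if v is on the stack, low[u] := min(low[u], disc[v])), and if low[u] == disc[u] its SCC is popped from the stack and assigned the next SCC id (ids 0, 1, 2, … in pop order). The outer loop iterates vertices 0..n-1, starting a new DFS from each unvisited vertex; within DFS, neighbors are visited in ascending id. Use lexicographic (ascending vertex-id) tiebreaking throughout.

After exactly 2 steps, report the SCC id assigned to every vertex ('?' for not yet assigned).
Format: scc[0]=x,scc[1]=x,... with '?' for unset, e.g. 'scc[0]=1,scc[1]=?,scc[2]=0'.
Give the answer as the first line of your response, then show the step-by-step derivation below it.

scc[0]=0,scc[1]=1,scc[2]=?,scc[3]=?,scc[4]=?

step 1: low=(low[0]=0,low[1]=?,low[2]=?,low[3]=?,low[4]=?); scc=(scc[0]=0,scc[1]=?,scc[2]=?,scc[3]=?,scc[4]=?)
step 2: low=(low[0]=0,low[1]=1,low[2]=?,low[3]=?,low[4]=?); scc=(scc[0]=0,scc[1]=1,scc[2]=?,scc[3]=?,scc[4]=?)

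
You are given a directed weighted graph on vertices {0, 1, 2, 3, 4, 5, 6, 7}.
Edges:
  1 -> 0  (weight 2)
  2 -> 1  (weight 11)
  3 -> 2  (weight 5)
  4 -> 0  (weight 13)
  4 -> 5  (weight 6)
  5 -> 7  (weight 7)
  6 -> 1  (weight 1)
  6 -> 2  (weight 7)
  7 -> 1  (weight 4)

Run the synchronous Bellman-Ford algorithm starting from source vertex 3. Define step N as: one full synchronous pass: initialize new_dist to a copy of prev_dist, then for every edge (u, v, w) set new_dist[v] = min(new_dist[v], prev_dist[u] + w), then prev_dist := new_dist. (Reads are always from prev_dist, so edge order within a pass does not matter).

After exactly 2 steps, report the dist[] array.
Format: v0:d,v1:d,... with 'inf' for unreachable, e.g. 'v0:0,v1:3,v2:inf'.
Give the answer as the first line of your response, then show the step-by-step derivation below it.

v0:inf,v1:16,v2:5,v3:0,v4:inf,v5:inf,v6:inf,v7:inf

step 1: dist = v0:inf,v1:inf,v2:5,v3:0,v4:inf,v5:inf,v6:inf,v7:inf
step 2: dist = v0:inf,v1:16,v2:5,v3:0,v4:inf,v5:inf,v6:inf,v7:inf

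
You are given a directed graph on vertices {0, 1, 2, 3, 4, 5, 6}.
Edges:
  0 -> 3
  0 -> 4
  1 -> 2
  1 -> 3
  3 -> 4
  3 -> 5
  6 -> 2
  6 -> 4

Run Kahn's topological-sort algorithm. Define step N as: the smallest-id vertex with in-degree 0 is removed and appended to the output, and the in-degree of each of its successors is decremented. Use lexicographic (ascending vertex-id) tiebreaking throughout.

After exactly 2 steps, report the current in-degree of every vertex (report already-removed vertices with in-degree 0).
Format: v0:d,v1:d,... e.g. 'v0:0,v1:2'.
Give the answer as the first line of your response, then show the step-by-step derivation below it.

v0:0,v1:0,v2:1,v3:0,v4:2,v5:1,v6:0

step 1: output 0; order=[0]; indeg=(0,0,2,1,2,1,0)
step 2: output 1; order=[0,1]; indeg=(0,0,1,0,2,1,0)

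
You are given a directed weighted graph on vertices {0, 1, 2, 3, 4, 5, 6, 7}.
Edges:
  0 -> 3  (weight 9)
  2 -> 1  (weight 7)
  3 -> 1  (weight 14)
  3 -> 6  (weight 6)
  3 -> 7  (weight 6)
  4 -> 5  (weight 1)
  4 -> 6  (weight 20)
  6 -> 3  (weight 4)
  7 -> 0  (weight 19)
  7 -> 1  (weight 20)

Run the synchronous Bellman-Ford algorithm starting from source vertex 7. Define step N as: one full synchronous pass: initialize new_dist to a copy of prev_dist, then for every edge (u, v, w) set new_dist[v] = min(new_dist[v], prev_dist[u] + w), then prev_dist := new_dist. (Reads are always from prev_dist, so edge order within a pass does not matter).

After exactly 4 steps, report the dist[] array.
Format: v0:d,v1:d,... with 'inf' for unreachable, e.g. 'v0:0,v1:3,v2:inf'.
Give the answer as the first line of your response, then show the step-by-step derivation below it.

v0:19,v1:20,v2:inf,v3:28,v4:inf,v5:inf,v6:34,v7:0

step 1: dist = v0:19,v1:20,v2:inf,v3:inf,v4:inf,v5:inf,v6:inf,v7:0
step 2: dist = v0:19,v1:20,v2:inf,v3:28,v4:inf,v5:inf,v6:inf,v7:0
step 3: dist = v0:19,v1:20,v2:inf,v3:28,v4:inf,v5:inf,v6:34,v7:0
step 4: dist = v0:19,v1:20,v2:inf,v3:28,v4:inf,v5:inf,v6:34,v7:0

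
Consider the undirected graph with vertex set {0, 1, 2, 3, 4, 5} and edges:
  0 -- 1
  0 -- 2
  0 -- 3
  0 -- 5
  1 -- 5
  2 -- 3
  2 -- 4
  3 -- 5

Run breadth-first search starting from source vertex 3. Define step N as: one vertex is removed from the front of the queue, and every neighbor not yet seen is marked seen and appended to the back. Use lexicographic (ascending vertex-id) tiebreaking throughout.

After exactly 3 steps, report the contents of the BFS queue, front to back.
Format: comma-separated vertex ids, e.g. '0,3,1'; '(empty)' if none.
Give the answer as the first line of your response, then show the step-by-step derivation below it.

5,1,4

step 1: dequeue 3; queue=[0,2,5]; order=3
step 2: dequeue 0; queue=[2,5,1]; order=3,0
step 3: dequeue 2; queue=[5,1,4]; order=3,0,2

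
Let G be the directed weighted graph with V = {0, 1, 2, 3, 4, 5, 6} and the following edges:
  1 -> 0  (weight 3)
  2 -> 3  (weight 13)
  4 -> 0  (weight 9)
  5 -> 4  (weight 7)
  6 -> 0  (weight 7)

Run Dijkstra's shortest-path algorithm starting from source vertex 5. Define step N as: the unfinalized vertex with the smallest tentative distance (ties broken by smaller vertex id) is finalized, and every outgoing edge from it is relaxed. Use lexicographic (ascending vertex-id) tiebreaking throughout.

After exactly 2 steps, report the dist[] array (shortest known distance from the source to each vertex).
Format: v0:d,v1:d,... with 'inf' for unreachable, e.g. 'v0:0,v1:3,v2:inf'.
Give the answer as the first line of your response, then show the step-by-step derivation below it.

v0:16,v1:inf,v2:inf,v3:inf,v4:7,v5:0,v6:inf

step 1: dist = v0:inf,v1:inf,v2:inf,v3:inf,v4:7,v5:0,v6:inf
step 2: dist = v0:16,v1:inf,v2:inf,v3:inf,v4:7,v5:0,v6:inf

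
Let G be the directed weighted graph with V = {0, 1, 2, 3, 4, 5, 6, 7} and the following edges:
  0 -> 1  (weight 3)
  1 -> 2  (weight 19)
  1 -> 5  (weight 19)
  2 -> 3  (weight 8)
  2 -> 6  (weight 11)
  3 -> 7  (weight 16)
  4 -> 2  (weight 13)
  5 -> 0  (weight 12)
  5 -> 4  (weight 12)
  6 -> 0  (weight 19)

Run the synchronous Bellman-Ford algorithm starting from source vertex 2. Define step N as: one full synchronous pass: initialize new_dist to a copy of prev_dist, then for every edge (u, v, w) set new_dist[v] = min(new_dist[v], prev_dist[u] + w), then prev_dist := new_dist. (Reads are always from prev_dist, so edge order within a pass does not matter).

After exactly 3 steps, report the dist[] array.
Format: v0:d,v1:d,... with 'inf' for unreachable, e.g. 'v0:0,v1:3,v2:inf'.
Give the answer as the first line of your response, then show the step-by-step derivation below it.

v0:30,v1:33,v2:0,v3:8,v4:inf,v5:inf,v6:11,v7:24

step 1: dist = v0:inf,v1:inf,v2:0,v3:8,v4:inf,v5:inf,v6:11,v7:inf
step 2: dist = v0:30,v1:inf,v2:0,v3:8,v4:inf,v5:inf,v6:11,v7:24
step 3: dist = v0:30,v1:33,v2:0,v3:8,v4:inf,v5:inf,v6:11,v7:24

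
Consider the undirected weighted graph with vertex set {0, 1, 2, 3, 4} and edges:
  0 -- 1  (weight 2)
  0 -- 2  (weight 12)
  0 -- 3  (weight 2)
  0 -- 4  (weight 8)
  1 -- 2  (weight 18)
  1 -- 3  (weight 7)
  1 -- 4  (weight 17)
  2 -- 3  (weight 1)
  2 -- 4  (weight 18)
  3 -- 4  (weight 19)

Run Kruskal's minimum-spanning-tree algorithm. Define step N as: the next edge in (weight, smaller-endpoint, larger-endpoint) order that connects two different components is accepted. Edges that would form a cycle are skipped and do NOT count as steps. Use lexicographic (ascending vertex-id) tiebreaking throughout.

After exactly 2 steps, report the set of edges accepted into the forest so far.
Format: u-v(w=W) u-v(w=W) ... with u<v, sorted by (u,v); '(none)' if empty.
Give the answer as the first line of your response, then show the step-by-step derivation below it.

0-1(w=2) 2-3(w=1)

step 1: add edge 2-3 (w=1); MST = {2-3(w=1)}
step 2: add edge 0-1 (w=2); MST = {0-1(w=2) 2-3(w=1)}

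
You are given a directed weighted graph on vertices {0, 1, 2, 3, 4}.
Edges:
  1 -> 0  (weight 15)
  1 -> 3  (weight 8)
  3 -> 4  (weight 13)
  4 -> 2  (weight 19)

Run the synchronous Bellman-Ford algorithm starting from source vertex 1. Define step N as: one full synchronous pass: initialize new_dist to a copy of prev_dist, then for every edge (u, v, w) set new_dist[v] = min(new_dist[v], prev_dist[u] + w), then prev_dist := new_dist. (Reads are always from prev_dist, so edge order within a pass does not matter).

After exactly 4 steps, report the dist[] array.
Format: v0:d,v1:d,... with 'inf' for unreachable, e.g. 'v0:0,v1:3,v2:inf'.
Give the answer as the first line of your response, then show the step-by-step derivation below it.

v0:15,v1:0,v2:40,v3:8,v4:21

step 1: dist = v0:15,v1:0,v2:inf,v3:8,v4:inf
step 2: dist = v0:15,v1:0,v2:inf,v3:8,v4:21
step 3: dist = v0:15,v1:0,v2:40,v3:8,v4:21
step 4: dist = v0:15,v1:0,v2:40,v3:8,v4:21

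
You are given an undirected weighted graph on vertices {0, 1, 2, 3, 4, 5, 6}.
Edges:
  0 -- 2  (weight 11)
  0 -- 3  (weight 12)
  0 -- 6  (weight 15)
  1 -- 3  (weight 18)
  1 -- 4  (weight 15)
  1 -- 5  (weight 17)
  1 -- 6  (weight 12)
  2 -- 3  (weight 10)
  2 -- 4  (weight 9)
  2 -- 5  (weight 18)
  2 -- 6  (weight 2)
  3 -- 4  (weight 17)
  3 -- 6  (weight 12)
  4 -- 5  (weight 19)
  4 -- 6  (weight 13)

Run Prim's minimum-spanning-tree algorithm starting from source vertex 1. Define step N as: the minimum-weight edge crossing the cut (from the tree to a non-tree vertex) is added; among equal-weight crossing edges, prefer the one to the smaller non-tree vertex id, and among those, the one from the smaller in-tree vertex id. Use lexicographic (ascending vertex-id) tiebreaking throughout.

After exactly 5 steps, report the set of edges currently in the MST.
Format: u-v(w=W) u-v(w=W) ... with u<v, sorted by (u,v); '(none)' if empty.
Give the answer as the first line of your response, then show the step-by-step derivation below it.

0-2(w=11) 1-6(w=12) 2-3(w=10) 2-4(w=9) 2-6(w=2)

step 1: add edge 1-6 (w=12); MST = {1-6(w=12)}
step 2: add edge 2-6 (w=2); MST = {1-6(w=12) 2-6(w=2)}
step 3: add edge 2-4 (w=9); MST = {1-6(w=12) 2-4(w=9) 2-6(w=2)}
step 4: add edge 2-3 (w=10); MST = {1-6(w=12) 2-3(w=10) 2-4(w=9) 2-6(w=2)}
step 5: add edge 0-2 (w=11); MST = {0-2(w=11) 1-6(w=12) 2-3(w=10) 2-4(w=9) 2-6(w=2)}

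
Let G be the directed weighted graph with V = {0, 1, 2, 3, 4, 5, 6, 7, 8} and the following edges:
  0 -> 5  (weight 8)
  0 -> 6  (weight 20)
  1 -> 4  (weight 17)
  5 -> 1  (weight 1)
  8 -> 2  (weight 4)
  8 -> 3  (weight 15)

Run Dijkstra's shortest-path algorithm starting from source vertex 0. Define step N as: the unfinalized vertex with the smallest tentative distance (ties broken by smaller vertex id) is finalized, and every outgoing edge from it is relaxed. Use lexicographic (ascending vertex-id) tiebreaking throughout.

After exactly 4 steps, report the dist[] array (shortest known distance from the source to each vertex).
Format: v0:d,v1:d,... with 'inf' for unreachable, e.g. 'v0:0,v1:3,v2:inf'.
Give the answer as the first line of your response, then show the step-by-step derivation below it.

v0:0,v1:9,v2:inf,v3:inf,v4:26,v5:8,v6:20,v7:inf,v8:inf

step 1: dist = v0:0,v1:inf,v2:inf,v3:inf,v4:inf,v5:8,v6:20,v7:inf,v8:inf
step 2: dist = v0:0,v1:9,v2:inf,v3:inf,v4:inf,v5:8,v6:20,v7:inf,v8:inf
step 3: dist = v0:0,v1:9,v2:inf,v3:inf,v4:26,v5:8,v6:20,v7:inf,v8:inf
step 4: dist = v0:0,v1:9,v2:inf,v3:inf,v4:26,v5:8,v6:20,v7:inf,v8:inf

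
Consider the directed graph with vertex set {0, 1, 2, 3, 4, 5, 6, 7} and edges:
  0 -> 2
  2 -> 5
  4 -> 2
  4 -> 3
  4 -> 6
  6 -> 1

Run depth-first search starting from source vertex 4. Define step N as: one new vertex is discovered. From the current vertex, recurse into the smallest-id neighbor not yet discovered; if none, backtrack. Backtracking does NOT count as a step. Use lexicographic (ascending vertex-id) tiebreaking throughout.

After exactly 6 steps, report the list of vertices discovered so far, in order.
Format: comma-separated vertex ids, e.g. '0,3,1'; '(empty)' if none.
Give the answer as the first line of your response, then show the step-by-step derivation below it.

4,2,5,3,6,1

step 1: discover 4; path=4; order=4
step 2: discover 2; path=4>2; order=4,2
step 3: discover 5; path=4>2>5; order=4,2,5
step 4: discover 3; path=4>3; order=4,2,5,3
step 5: discover 6; path=4>6; order=4,2,5,3,6
step 6: discover 1; path=4>6>1; order=4,2,5,3,6,1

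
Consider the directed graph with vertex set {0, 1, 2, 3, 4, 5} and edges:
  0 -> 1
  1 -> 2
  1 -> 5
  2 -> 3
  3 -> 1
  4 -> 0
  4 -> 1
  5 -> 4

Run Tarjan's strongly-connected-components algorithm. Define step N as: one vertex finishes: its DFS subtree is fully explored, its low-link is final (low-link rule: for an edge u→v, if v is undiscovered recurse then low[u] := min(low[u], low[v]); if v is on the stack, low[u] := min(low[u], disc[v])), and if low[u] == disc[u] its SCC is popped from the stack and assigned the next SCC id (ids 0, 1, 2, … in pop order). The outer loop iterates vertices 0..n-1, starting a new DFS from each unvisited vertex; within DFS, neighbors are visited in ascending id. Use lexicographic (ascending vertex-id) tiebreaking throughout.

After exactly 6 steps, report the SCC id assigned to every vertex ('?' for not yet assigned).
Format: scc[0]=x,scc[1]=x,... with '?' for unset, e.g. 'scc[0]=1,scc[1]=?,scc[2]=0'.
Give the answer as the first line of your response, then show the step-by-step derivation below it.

scc[0]=0,scc[1]=0,scc[2]=0,scc[3]=0,scc[4]=0,scc[5]=0

step 1: low=(low[0]=0,low[1]=1,low[2]=2,low[3]=1,low[4]=?,low[5]=?); scc=(scc[0]=?,scc[1]=?,scc[2]=?,scc[3]=?,scc[4]=?,scc[5]=?)
step 2: low=(low[0]=0,low[1]=1,low[2]=1,low[3]=1,low[4]=?,low[5]=?); scc=(scc[0]=?,scc[1]=?,scc[2]=?,scc[3]=?,scc[4]=?,scc[5]=?)
step 3: low=(low[0]=0,low[1]=1,low[2]=1,low[3]=1,low[4]=0,low[5]=4); scc=(scc[0]=?,scc[1]=?,scc[2]=?,scc[3]=?,scc[4]=?,scc[5]=?)
step 4: low=(low[0]=0,low[1]=1,low[2]=1,low[3]=1,low[4]=0,low[5]=0); scc=(scc[0]=?,scc[1]=?,scc[2]=?,scc[3]=?,scc[4]=?,scc[5]=?)
step 5: low=(low[0]=0,low[1]=0,low[2]=1,low[3]=1,low[4]=0,low[5]=0); scc=(scc[0]=?,scc[1]=?,scc[2]=?,scc[3]=?,scc[4]=?,scc[5]=?)
step 6: low=(low[0]=0,low[1]=0,low[2]=1,low[3]=1,low[4]=0,low[5]=0); scc=(scc[0]=0,scc[1]=0,scc[2]=0,scc[3]=0,scc[4]=0,scc[5]=0)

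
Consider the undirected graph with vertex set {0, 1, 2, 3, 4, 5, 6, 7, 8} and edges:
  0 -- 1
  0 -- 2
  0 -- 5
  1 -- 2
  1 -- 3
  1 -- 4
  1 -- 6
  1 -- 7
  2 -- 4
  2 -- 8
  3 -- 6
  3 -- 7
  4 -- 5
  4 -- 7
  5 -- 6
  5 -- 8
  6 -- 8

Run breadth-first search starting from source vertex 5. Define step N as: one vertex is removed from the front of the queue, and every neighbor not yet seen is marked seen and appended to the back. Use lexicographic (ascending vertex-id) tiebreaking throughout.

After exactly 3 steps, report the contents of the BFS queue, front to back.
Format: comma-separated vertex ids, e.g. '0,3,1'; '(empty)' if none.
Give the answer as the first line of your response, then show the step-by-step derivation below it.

6,8,1,2,7

step 1: dequeue 5; queue=[0,4,6,8]; order=5
step 2: dequeue 0; queue=[4,6,8,1,2]; order=5,0
step 3: dequeue 4; queue=[6,8,1,2,7]; order=5,0,4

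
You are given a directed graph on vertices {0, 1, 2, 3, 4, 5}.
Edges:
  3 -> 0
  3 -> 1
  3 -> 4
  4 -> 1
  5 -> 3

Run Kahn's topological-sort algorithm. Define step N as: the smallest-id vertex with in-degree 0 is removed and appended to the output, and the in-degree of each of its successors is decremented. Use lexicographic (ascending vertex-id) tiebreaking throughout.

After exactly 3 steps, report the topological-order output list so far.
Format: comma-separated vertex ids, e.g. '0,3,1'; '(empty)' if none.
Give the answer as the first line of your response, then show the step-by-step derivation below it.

2,5,3

step 1: output 2; order=[2]; indeg=(1,2,0,1,1,0)
step 2: output 5; order=[2,5]; indeg=(1,2,0,0,1,0)
step 3: output 3; order=[2,5,3]; indeg=(0,1,0,0,0,0)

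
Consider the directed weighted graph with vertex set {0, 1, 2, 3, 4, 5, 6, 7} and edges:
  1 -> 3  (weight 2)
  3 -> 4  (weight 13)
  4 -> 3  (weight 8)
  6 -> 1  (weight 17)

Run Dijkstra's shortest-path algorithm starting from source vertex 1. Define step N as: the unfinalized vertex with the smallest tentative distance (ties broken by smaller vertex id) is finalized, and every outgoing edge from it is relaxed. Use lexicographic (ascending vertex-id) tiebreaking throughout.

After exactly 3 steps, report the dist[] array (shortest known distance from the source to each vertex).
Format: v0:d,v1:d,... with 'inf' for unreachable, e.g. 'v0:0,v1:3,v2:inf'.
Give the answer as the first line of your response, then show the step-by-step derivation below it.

v0:inf,v1:0,v2:inf,v3:2,v4:15,v5:inf,v6:inf,v7:inf

step 1: dist = v0:inf,v1:0,v2:inf,v3:2,v4:inf,v5:inf,v6:inf,v7:inf
step 2: dist = v0:inf,v1:0,v2:inf,v3:2,v4:15,v5:inf,v6:inf,v7:inf
step 3: dist = v0:inf,v1:0,v2:inf,v3:2,v4:15,v5:inf,v6:inf,v7:inf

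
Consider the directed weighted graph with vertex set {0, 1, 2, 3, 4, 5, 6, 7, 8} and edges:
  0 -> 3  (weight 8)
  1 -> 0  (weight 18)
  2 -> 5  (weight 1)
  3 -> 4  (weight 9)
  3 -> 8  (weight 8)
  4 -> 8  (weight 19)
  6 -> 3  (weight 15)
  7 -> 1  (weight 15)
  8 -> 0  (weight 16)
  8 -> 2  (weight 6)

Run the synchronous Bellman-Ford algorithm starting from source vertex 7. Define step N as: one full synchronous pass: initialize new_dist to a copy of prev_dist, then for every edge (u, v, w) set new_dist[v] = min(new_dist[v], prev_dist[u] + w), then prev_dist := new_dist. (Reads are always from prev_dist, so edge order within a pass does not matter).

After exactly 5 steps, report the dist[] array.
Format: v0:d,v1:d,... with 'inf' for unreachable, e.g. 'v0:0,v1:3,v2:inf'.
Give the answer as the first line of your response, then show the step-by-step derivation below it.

v0:33,v1:15,v2:55,v3:41,v4:50,v5:inf,v6:inf,v7:0,v8:49

step 1: dist = v0:inf,v1:15,v2:inf,v3:inf,v4:inf,v5:inf,v6:inf,v7:0,v8:inf
step 2: dist = v0:33,v1:15,v2:inf,v3:inf,v4:inf,v5:inf,v6:inf,v7:0,v8:inf
step 3: dist = v0:33,v1:15,v2:inf,v3:41,v4:inf,v5:inf,v6:inf,v7:0,v8:inf
step 4: dist = v0:33,v1:15,v2:inf,v3:41,v4:50,v5:inf,v6:inf,v7:0,v8:49
step 5: dist = v0:33,v1:15,v2:55,v3:41,v4:50,v5:inf,v6:inf,v7:0,v8:49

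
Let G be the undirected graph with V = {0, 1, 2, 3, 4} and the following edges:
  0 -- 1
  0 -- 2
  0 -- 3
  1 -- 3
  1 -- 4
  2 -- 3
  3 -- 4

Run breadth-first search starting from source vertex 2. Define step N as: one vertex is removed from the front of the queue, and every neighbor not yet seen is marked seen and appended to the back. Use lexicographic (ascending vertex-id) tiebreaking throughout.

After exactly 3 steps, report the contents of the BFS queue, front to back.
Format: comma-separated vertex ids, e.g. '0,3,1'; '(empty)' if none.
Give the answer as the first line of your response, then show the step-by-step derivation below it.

1,4

step 1: dequeue 2; queue=[0,3]; order=2
step 2: dequeue 0; queue=[3,1]; order=2,0
step 3: dequeue 3; queue=[1,4]; order=2,0,3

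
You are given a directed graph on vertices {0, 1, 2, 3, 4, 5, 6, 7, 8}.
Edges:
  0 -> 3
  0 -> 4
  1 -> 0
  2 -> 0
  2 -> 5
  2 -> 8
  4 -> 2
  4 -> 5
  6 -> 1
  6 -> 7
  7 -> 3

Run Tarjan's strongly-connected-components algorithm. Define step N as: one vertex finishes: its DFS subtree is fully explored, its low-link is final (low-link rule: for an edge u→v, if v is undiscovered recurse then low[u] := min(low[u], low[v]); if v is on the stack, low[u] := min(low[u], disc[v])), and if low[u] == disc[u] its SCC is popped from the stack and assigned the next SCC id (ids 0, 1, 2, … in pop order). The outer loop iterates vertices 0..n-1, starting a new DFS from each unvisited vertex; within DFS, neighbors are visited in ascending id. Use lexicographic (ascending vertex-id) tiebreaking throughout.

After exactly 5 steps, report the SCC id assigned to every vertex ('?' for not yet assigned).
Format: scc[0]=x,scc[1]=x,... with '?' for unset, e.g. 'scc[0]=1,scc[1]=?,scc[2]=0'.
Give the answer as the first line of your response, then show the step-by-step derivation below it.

scc[0]=?,scc[1]=?,scc[2]=?,scc[3]=0,scc[4]=?,scc[5]=1,scc[6]=?,scc[7]=?,scc[8]=2

step 1: low=(low[0]=0,low[1]=?,low[2]=?,low[3]=1,low[4]=?,low[5]=?,low[6]=?,low[7]=?,low[8]=?); scc=(scc[0]=?,scc[1]=?,scc[2]=?,scc[3]=0,scc[4]=?,scc[5]=?,scc[6]=?,scc[7]=?,scc[8]=?)
step 2: low=(low[0]=0,low[1]=?,low[2]=0,low[3]=1,low[4]=2,low[5]=4,low[6]=?,low[7]=?,low[8]=?); scc=(scc[0]=?,scc[1]=?,scc[2]=?,scc[3]=0,scc[4]=?,scc[5]=1,scc[6]=?,scc[7]=?,scc[8]=?)
step 3: low=(low[0]=0,low[1]=?,low[2]=0,low[3]=1,low[4]=2,low[5]=4,low[6]=?,low[7]=?,low[8]=5); scc=(scc[0]=?,scc[1]=?,scc[2]=?,scc[3]=0,scc[4]=?,scc[5]=1,scc[6]=?,scc[7]=?,scc[8]=2)
step 4: low=(low[0]=0,low[1]=?,low[2]=0,low[3]=1,low[4]=2,low[5]=4,low[6]=?,low[7]=?,low[8]=5); scc=(scc[0]=?,scc[1]=?,scc[2]=?,scc[3]=0,scc[4]=?,scc[5]=1,scc[6]=?,scc[7]=?,scc[8]=2)
step 5: low=(low[0]=0,low[1]=?,low[2]=0,low[3]=1,low[4]=0,low[5]=4,low[6]=?,low[7]=?,low[8]=5); scc=(scc[0]=?,scc[1]=?,scc[2]=?,scc[3]=0,scc[4]=?,scc[5]=1,scc[6]=?,scc[7]=?,scc[8]=2)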